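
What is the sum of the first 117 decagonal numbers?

Σ i(4i−3) = 4Σi² − 3Σi over i = 1..117.
Σi = 6903 and Σi² = 540735.
4·540735 − 3·6903 = 2142231.

2142231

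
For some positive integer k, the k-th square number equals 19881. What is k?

141

We need n² = 19881, so n = √19881 = 141.
Check: 141² = 19881. ✓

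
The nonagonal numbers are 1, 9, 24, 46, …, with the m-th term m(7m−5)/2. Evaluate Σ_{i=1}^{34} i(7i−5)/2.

Σ i(7i−5)/2 = (7Σi² − 5Σi) / 2 over i = 1..34.
Σi = 595 and Σi² = 13685.
(7·13685 − 5·595) / 2 = 92820/2 = 46410.

46410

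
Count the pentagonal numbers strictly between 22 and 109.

4

The n-th pentagonal number is n(3n−1)/2.
Smallest index with value > 22: n = 5 (giving 35).
Largest index with value < 109: n = 8 (giving 92).
Indices 5 through 8: 4 terms.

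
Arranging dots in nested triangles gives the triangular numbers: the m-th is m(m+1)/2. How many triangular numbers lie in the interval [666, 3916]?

The n-th triangular number is n(n+1)/2.
Smallest index with value ≥ 666: n = 36 (giving 666).
Largest index with value ≤ 3916: n = 88 (giving 3916).
Indices 36 through 88: 53 terms.

53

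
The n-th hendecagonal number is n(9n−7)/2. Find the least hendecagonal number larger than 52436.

Solve n(9n−7)/2 > 52436 for integer n.
The largest n with value ≤ 52436 is 108 (since 52110 ≤ 52436 < 53083), so the first above is n = 109, value 53083.

53083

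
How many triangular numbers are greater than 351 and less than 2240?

The n-th triangular number is n(n+1)/2.
Smallest index with value > 351: n = 27 (giving 378).
Largest index with value < 2240: n = 66 (giving 2211).
Indices 27 through 66: 40 terms.

40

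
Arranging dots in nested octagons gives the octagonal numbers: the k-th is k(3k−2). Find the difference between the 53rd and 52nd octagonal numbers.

313

Consecutive octagonal numbers differ by 6n − 5: here 6·53 − 5 = 313.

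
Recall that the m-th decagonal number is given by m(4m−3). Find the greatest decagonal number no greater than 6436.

Solve n(4n−3) ≤ 6436 for integer n.
n = 40 gives 6280 ≤ 6436, while n = 41 gives 6601 > 6436; so the answer is 6280.

6280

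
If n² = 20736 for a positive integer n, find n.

We need n² = 20736, so n = √20736 = 144.
Check: 144² = 20736. ✓

144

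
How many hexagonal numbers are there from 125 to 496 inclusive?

8

The n-th hexagonal number is n(2n−1).
Smallest index with value ≥ 125: n = 9 (giving 153).
Largest index with value ≤ 496: n = 16 (giving 496).
Indices 9 through 16: 8 terms.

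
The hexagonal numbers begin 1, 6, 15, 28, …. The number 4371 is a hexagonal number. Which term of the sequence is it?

47

Set n(2n−1) = 4371, giving 2n² − n − 4371 = 0.
So n = (1 + 187) / 4 = 188/4 = 47.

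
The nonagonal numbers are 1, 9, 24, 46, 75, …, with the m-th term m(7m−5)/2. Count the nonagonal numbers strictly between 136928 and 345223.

The n-th nonagonal number is n(7n−5)/2.
Smallest index with value > 136928: n = 199 (giving 138106).
Largest index with value < 345223: n = 314 (giving 344301).
Indices 199 through 314: 116 terms.

116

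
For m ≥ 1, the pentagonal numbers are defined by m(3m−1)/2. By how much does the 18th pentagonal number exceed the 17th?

Consecutive pentagonal numbers differ by 3n − 2: here 3·18 − 2 = 52.

52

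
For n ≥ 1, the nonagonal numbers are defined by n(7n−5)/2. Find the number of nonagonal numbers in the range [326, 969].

7

The n-th nonagonal number is n(7n−5)/2.
Smallest index with value ≥ 326: n = 11 (giving 396).
Largest index with value ≤ 969: n = 17 (giving 969).
Indices 11 through 17: 7 terms.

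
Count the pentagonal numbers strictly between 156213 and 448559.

225

The n-th pentagonal number is n(3n−1)/2.
Smallest index with value > 156213: n = 323 (giving 156332).
Largest index with value < 448559: n = 547 (giving 448540).
Indices 323 through 547: 225 terms.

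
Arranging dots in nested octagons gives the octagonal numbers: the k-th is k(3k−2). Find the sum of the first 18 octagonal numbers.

Σ i(3i−2) = 3Σi² − 2Σi over i = 1..18.
Σi = 171 and Σi² = 2109.
3·2109 − 2·171 = 5985.

5985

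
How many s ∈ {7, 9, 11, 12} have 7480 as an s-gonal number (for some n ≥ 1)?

1

s = 7: P(7, 55) = 7480. ✓
s = 9: P(9, 46) = 7291 and P(9, 47) = 7614; 7480 is not s-gonal.
s = 11: P(11, 41) = 7421 and P(11, 42) = 7791; 7480 is not s-gonal.
s = 12: P(12, 39) = 7449 and P(12, 40) = 7840; 7480 is not s-gonal.
Hits: s ∈ {7} → 1.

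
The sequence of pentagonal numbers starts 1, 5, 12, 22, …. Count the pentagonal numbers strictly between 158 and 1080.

The n-th pentagonal number is n(3n−1)/2.
Smallest index with value > 158: n = 11 (giving 176).
Largest index with value < 1080: n = 26 (giving 1001).
Indices 11 through 26: 16 terms.

16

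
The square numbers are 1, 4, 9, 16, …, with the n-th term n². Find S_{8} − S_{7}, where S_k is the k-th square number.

n² − (n−1)² = 2n − 1, so 8² − 7² = 2·8 − 1 = 15.

15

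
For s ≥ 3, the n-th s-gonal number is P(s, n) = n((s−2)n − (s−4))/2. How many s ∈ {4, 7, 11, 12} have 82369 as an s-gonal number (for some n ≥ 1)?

s = 4: P(4, 287) = 82369. ✓
s = 7: P(7, 181) = 81631 and P(7, 182) = 82537; 82369 is not s-gonal.
s = 11: P(11, 135) = 81540 and P(11, 136) = 82756; 82369 is not s-gonal.
s = 12: P(12, 128) = 81408 and P(12, 129) = 82689; 82369 is not s-gonal.
Hits: s ∈ {4} → 1.

1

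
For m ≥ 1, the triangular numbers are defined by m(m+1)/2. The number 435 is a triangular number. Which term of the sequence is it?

Set n(n+1)/2 = 435, giving n² + n − 870 = 0.
The discriminant is 1 + 8·435 = 3481, and √3481 = 59.
So n = (-1 + 59) / 2 = 58/2 = 29.
Check: 29·30/2 = 435. ✓

29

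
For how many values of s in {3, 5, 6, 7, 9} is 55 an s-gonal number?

2

s = 3: P(3, 10) = 55. ✓
s = 5: P(5, 6) = 51 and P(5, 7) = 70; 55 is not s-gonal.
s = 6: P(6, 5) = 45 and P(6, 6) = 66; 55 is not s-gonal.
s = 7: P(7, 5) = 55. ✓
s = 9: P(9, 4) = 46 and P(9, 5) = 75; 55 is not s-gonal.
Hits: s ∈ {3, 7} → 2.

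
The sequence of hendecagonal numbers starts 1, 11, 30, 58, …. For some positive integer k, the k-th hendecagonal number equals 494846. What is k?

Set n(9n−7)/2 = 494846, giving 9n² − 7n − 989692 = 0.
So n = (7 + 5969) / 18 = 5976/18 = 332.

332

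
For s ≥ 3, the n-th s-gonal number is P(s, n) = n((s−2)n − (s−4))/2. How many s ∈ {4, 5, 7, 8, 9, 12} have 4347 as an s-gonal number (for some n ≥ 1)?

s = 4: P(4, 65) = 4225 and P(4, 66) = 4356; 4347 is not s-gonal.
s = 5: P(5, 54) = 4347. ✓
s = 7: P(7, 42) = 4347. ✓
s = 8: P(8, 38) = 4256 and P(8, 39) = 4485; 4347 is not s-gonal.
s = 9: P(9, 35) = 4200 and P(9, 36) = 4446; 4347 is not s-gonal.
s = 12: P(12, 29) = 4089 and P(12, 30) = 4380; 4347 is not s-gonal.
Hits: s ∈ {5, 7} → 2.

2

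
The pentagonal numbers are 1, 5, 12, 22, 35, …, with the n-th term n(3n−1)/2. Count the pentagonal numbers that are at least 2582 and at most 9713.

The n-th pentagonal number is n(3n−1)/2.
Smallest index with value ≥ 2582: n = 42 (giving 2625).
Largest index with value ≤ 9713: n = 80 (giving 9560).
Indices 42 through 80: 39 terms.

39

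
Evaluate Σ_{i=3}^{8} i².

Σ_{i=3}^{8} i² = 204 − 5 = 199.

199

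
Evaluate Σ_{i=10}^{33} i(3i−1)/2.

Σ i(3i−1)/2 = (3Σi² − Σi) / 2 over i = 10..33.
Σi = 561 − 45 = 516 and Σi² = 12529 − 285 = 12244.
(3·12244 − 1·516) / 2 = 36216/2 = 18108.

18108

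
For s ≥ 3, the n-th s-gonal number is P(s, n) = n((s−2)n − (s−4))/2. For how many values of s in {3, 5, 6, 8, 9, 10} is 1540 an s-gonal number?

s = 3: P(3, 55) = 1540. ✓
s = 5: P(5, 32) = 1520 and P(5, 33) = 1617; 1540 is not s-gonal.
s = 6: P(6, 28) = 1540. ✓
s = 8: P(8, 22) = 1408 and P(8, 23) = 1541; 1540 is not s-gonal.
s = 9: P(9, 21) = 1491 and P(9, 22) = 1639; 1540 is not s-gonal.
s = 10: P(10, 20) = 1540. ✓
Hits: s ∈ {3, 6, 10} → 3.

3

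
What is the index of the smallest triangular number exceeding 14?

Solve n(n+1)/2 > 14 for integer n.
The largest n with value ≤ 14 is 4 (since 10 ≤ 14 < 15), so the first above is n = 5, value 15.

5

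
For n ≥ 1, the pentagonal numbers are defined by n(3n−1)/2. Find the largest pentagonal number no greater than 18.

12

Solve n(3n−1)/2 ≤ 18 for integer n.
n = 3 gives 12 ≤ 18, while n = 4 gives 22 > 18; so the answer is 12.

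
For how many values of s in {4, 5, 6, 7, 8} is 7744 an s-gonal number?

s = 4: P(4, 88) = 7744. ✓
s = 5: P(5, 72) = 7740 and P(5, 73) = 7957; 7744 is not s-gonal.
s = 6: P(6, 62) = 7626 and P(6, 63) = 7875; 7744 is not s-gonal.
s = 7: P(7, 55) = 7480 and P(7, 56) = 7756; 7744 is not s-gonal.
s = 8: P(8, 51) = 7701 and P(8, 52) = 8008; 7744 is not s-gonal.
Hits: s ∈ {4} → 1.

1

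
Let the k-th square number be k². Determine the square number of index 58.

3364

The 58th square number is n² with n = 58.
58² = 3364.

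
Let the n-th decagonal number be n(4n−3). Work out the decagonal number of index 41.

41·(4·41 − 3) = 41·161 = 6601.

6601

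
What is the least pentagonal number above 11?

Solve n(3n−1)/2 > 11 for integer n.
The largest n with value ≤ 11 is 2 (since 5 ≤ 11 < 12), so the first above is n = 3, value 12.

12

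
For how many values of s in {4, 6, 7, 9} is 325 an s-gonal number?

s = 4: P(4, 18) = 324 and P(4, 19) = 361; 325 is not s-gonal.
s = 6: P(6, 13) = 325. ✓
s = 7: P(7, 11) = 286 and P(7, 12) = 342; 325 is not s-gonal.
s = 9: P(9, 10) = 325. ✓
Hits: s ∈ {6, 9} → 2.

2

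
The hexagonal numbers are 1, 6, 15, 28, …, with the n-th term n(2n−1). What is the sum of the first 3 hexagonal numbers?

Σ i(2i−1) = 2Σi² − Σi over i = 1..3.
Σi = 6 and Σi² = 14.
2·14 − 1·6 = 22.

22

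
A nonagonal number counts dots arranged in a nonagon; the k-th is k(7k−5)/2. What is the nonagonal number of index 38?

4959

The 38th nonagonal number is n(7n−5)/2 with n = 38.
38·(7·38 − 5)/2 = 38·261/2 = 4959.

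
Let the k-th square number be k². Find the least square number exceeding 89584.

Solve n² > 89584 for integer n.
The largest n with value ≤ 89584 is 299 (since 89401 ≤ 89584 < 90000), so the first above is n = 300, value 90000.

90000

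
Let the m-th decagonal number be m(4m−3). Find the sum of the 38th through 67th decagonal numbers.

335015

Σ i(4i−3) = 4Σi² − 3Σi over i = 38..67.
Σi = 2278 − 703 = 1575 and Σi² = 102510 − 17575 = 84935.
4·84935 − 3·1575 = 335015.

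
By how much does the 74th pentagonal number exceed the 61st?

2626

74·(3·74 − 1)/2 = 8177 and 61·(3·61 − 1)/2 = 5551.
Difference: 8177 − 5551 = 2626.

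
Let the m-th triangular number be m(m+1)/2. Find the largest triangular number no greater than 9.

Solve n(n+1)/2 ≤ 9 for integer n.
n = 3 gives 6 ≤ 9, while n = 4 gives 10 > 9; so the answer is 6.

6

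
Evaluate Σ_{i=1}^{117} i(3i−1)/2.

807651

Σ i(3i−1)/2 = (3Σi² − Σi) / 2 over i = 1..117.
Σi = 6903 and Σi² = 540735.
(3·540735 − 1·6903) / 2 = 1615302/2 = 807651.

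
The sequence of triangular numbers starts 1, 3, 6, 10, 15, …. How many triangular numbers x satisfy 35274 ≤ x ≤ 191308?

353

The n-th triangular number is n(n+1)/2.
Smallest index with value ≥ 35274: n = 266 (giving 35511).
Largest index with value ≤ 191308: n = 618 (giving 191271).
Indices 266 through 618: 353 terms.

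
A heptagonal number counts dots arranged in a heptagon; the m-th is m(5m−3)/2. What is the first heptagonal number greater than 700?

783

Solve n(5n−3)/2 > 700 for integer n.
The largest n with value ≤ 700 is 17 (since 697 ≤ 700 < 783), so the first above is n = 18, value 783.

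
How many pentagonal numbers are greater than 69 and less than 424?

The n-th pentagonal number is n(3n−1)/2.
Smallest index with value > 69: n = 7 (giving 70).
Largest index with value < 424: n = 16 (giving 376).
Indices 7 through 16: 10 terms.

10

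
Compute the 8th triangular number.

36

The 8th triangular number is n(n+1)/2 with n = 8.
8·9/2 = 72/2 = 36.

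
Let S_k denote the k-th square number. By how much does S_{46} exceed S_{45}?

n² − (n−1)² = 2n − 1, so 46² − 45² = 2·46 − 1 = 91.

91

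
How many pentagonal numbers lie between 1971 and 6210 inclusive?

The n-th pentagonal number is n(3n−1)/2.
Smallest index with value ≥ 1971: n = 37 (giving 2035).
Largest index with value ≤ 6210: n = 64 (giving 6112).
Indices 37 through 64: 28 terms.

28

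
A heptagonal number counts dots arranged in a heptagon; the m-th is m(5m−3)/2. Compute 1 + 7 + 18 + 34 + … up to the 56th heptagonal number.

Σ i(5i−3)/2 = (5Σi² − 3Σi) / 2 over i = 1..56.
Σi = 1596 and Σi² = 60116.
(5·60116 − 3·1596) / 2 = 295792/2 = 147896.

147896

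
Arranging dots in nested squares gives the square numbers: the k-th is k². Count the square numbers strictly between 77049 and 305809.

The n-th square number is n².
Smallest index with value > 77049: n = 278 (giving 77284).
Largest index with value < 305809: n = 552 (giving 304704).
Indices 278 through 552: 275 terms.

275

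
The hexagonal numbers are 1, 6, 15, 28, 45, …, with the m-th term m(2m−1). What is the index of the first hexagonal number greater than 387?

15

Solve n(2n−1) > 387 for integer n.
The largest n with value ≤ 387 is 14 (since 378 ≤ 387 < 435), so the first above is n = 15, value 435.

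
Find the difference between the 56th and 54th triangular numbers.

56·57/2 = 1596 and 54·55/2 = 1485.
Difference: 1596 − 1485 = 111.

111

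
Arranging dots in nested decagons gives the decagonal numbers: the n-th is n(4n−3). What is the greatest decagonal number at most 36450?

Solve n(4n−3) ≤ 36450 for integer n.
n = 95 gives 35815 ≤ 36450, while n = 96 gives 36576 > 36450; so the answer is 35815.

35815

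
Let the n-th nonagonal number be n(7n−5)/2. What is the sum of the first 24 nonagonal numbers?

16400

Σ i(7i−5)/2 = (7Σi² − 5Σi) / 2 over i = 1..24.
Σi = 300 and Σi² = 4900.
(7·4900 − 5·300) / 2 = 32800/2 = 16400.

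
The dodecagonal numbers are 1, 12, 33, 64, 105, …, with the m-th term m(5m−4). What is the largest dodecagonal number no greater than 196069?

195228

Solve n(5n−4) ≤ 196069 for integer n.
n = 198 gives 195228 ≤ 196069, while n = 199 gives 197209 > 196069; so the answer is 195228.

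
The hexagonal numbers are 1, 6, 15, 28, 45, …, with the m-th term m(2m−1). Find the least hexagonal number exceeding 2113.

Solve n(2n−1) > 2113 for integer n.
The largest n with value ≤ 2113 is 32 (since 2016 ≤ 2113 < 2145), so the first above is n = 33, value 2145.

2145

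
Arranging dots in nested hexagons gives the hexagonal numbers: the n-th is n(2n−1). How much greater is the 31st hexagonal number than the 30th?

Consecutive hexagonal numbers differ by 4n − 3: here 4·31 − 3 = 121.

121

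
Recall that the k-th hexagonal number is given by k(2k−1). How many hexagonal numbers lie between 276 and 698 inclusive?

The n-th hexagonal number is n(2n−1).
Smallest index with value ≥ 276: n = 12 (giving 276).
Largest index with value ≤ 698: n = 18 (giving 630).
Indices 12 through 18: 7 terms.

7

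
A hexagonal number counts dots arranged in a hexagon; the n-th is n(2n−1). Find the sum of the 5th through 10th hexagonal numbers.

665

Σ i(2i−1) = 2Σi² − Σi over i = 5..10.
Σi = 55 − 10 = 45 and Σi² = 385 − 30 = 355.
2·355 − 1·45 = 665.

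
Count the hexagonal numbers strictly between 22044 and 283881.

The n-th hexagonal number is n(2n−1).
Smallest index with value > 22044: n = 106 (giving 22366).
Largest index with value < 283881: n = 376 (giving 282376).
Indices 106 through 376: 271 terms.

271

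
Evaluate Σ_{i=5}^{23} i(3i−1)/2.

Σ i(3i−1)/2 = (3Σi² − Σi) / 2 over i = 5..23.
Σi = 276 − 10 = 266 and Σi² = 4324 − 30 = 4294.
(3·4294 − 1·266) / 2 = 12616/2 = 6308.

6308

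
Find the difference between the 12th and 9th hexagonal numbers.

123

12·(2·12 − 1) = 276 and 9·(2·9 − 1) = 153.
Difference: 276 − 153 = 123.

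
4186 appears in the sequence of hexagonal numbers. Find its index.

Set n(2n−1) = 4186, giving 2n² − n − 4186 = 0.
The discriminant is 1 + 8·4186 = 33489, and √33489 = 183.
So n = (1 + 183) / 4 = 184/4 = 46.

46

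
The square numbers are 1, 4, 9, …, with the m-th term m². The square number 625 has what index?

We need n² = 625, so n = √625 = 25.

25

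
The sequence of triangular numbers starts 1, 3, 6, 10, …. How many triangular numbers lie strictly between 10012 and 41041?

The n-th triangular number is n(n+1)/2.
Smallest index with value > 10012: n = 142 (giving 10153).
Largest index with value < 41041: n = 285 (giving 40755).
Indices 142 through 285: 144 terms.

144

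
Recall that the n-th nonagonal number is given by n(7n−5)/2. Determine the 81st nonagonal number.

81·(7·81 − 5)/2 = 81·562/2 = 81·281 = 22761.

22761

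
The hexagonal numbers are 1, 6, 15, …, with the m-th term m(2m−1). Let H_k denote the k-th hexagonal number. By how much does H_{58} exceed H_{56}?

454

58·(2·58 − 1) = 6670 and 56·(2·56 − 1) = 6216.
Difference: 6670 − 6216 = 454.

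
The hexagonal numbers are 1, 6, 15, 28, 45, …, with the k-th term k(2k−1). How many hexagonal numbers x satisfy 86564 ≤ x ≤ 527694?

The n-th hexagonal number is n(2n−1).
Smallest index with value ≥ 86564: n = 209 (giving 87153).
Largest index with value ≤ 527694: n = 513 (giving 525825).
Indices 209 through 513: 305 terms.

305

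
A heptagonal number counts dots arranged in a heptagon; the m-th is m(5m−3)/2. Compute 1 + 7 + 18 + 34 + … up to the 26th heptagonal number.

14976

Σ i(5i−3)/2 = (5Σi² − 3Σi) / 2 over i = 1..26.
Σi = 351 and Σi² = 6201.
(5·6201 − 3·351) / 2 = 29952/2 = 14976.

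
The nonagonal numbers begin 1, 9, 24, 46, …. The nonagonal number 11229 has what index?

Set n(7n−5)/2 = 11229, giving 7n² − 5n − 22458 = 0.
The discriminant is 25 + 56·11229 = 628849, and √628849 = 793.
So n = (5 + 793) / 14 = 798/14 = 57.

57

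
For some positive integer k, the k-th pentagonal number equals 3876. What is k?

Set n(3n−1)/2 = 3876, giving 3n² − n − 7752 = 0.
So n = (1 + 305) / 6 = 306/6 = 51.

51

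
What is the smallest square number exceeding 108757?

Solve n² > 108757 for integer n.
The largest n with value ≤ 108757 is 329 (since 108241 ≤ 108757 < 108900), so the first above is n = 330, value 108900.

108900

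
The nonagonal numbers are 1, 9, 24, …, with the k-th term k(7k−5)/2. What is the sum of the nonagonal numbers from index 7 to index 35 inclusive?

50344

Σ i(7i−5)/2 = (7Σi² − 5Σi) / 2 over i = 7..35.
Σi = 630 − 21 = 609 and Σi² = 14910 − 91 = 14819.
(7·14819 − 5·609) / 2 = 100688/2 = 50344.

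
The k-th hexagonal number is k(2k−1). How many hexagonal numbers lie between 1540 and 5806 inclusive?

The n-th hexagonal number is n(2n−1).
Smallest index with value ≥ 1540: n = 28 (giving 1540).
Largest index with value ≤ 5806: n = 54 (giving 5778).
Indices 28 through 54: 27 terms.

27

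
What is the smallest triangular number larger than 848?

Solve n(n+1)/2 > 848 for integer n.
The largest n with value ≤ 848 is 40 (since 820 ≤ 848 < 861), so the first above is n = 41, value 861.

861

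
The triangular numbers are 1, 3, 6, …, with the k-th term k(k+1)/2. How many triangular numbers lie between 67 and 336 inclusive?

The n-th triangular number is n(n+1)/2.
Smallest index with value ≥ 67: n = 12 (giving 78).
Largest index with value ≤ 336: n = 25 (giving 325).
Indices 12 through 25: 14 terms.

14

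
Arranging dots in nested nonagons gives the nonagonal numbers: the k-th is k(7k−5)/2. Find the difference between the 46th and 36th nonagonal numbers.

46·(7·46 − 5)/2 = 7291 and 36·(7·36 − 5)/2 = 4446.
Difference: 7291 − 4446 = 2845.

2845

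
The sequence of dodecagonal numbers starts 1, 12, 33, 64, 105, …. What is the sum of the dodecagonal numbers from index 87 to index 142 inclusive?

3718372

Σ i(5i−4) = 5Σi² − 4Σi over i = 87..142.
Σi = 10153 − 3741 = 6412 and Σi² = 964535 − 215731 = 748804.
5·748804 − 4·6412 = 3718372.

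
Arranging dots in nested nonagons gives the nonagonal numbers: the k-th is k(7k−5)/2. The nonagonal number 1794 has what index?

Set n(7n−5)/2 = 1794, giving 7n² − 5n − 3588 = 0.
The discriminant is 25 + 56·1794 = 100489, and √100489 = 317.
So n = (5 + 317) / 14 = 322/14 = 23.
Check: 23·(7·23 − 5)/2 = 1794. ✓

23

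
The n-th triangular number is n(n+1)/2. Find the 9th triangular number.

45

The 9th triangular number is n(n+1)/2 with n = 9.
9·10/2 = 90/2 = 45.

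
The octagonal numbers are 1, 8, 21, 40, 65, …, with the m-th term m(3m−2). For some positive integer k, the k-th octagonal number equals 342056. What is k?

338

Set n(3n−2) = 342056, giving 3n² − 2n − 342056 = 0.
So n = (2 + 2026) / 6 = 2028/6 = 338.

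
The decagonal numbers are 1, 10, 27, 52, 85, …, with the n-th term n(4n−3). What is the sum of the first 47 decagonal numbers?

Σ i(4i−3) = 4Σi² − 3Σi over i = 1..47.
Σi = 1128 and Σi² = 35720.
4·35720 − 3·1128 = 139496.

139496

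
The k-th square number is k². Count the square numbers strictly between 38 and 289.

The n-th square number is n².
Smallest index with value > 38: n = 7 (giving 49).
Largest index with value < 289: n = 16 (giving 256).
Indices 7 through 16: 10 terms.

10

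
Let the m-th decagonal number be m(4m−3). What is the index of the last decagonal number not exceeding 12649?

56

Solve n(4n−3) ≤ 12649 for integer n.
n = 56 gives 12376 ≤ 12649, while n = 57 gives 12825 > 12649; so the answer is index 56.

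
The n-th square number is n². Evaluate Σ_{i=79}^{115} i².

Σ_{i=79}^{115} i² = 513590 − 161239 = 352351.

352351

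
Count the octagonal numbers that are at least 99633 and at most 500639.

226

The n-th octagonal number is n(3n−2).
Smallest index with value ≥ 99633: n = 183 (giving 100101).
Largest index with value ≤ 500639: n = 408 (giving 498576).
Indices 183 through 408: 226 terms.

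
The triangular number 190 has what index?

19

Set n(n+1)/2 = 190, giving n² + n − 380 = 0.
The discriminant is 1 + 8·190 = 1521, and √1521 = 39.
So n = (-1 + 39) / 2 = 38/2 = 19.
Check: 19·20/2 = 190. ✓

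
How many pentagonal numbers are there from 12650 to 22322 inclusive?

31

The n-th pentagonal number is n(3n−1)/2.
Smallest index with value ≥ 12650: n = 92 (giving 12650).
Largest index with value ≤ 22322: n = 122 (giving 22265).
Indices 92 through 122: 31 terms.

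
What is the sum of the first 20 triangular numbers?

1540

Σ i(i+1)/2 = (Σi² + Σi) / 2 over i = 1..20.
Σi = 210 and Σi² = 2870.
(1·2870 + 1·210) / 2 = 3080/2 = 1540.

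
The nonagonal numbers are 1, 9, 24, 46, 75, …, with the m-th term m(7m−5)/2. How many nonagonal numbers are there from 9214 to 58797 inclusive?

The n-th nonagonal number is n(7n−5)/2.
Smallest index with value ≥ 9214: n = 52 (giving 9334).
Largest index with value ≤ 58797: n = 129 (giving 57921).
Indices 52 through 129: 78 terms.

78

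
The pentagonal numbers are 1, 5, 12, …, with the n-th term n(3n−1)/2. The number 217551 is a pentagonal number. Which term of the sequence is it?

381

Set n(3n−1)/2 = 217551, giving 3n² − n − 435102 = 0.
So n = (1 + 2285) / 6 = 2286/6 = 381.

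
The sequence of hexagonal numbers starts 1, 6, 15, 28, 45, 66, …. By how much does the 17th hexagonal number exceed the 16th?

65

Consecutive hexagonal numbers differ by 4n − 3: here 4·17 − 3 = 65.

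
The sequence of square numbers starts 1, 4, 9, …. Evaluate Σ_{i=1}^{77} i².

155155

Σ_{i=1}^{77} i² = 77·78·155/6 = 155155.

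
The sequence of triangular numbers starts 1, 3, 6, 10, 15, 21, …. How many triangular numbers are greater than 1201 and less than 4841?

49

The n-th triangular number is n(n+1)/2.
Smallest index with value > 1201: n = 49 (giving 1225).
Largest index with value < 4841: n = 97 (giving 4753).
Indices 49 through 97: 49 terms.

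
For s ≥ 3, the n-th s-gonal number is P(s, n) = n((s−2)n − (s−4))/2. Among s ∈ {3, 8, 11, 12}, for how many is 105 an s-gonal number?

2

s = 3: P(3, 14) = 105. ✓
s = 8: P(8, 6) = 96 and P(8, 7) = 133; 105 is not s-gonal.
s = 11: P(11, 5) = 95 and P(11, 6) = 141; 105 is not s-gonal.
s = 12: P(12, 5) = 105. ✓
Hits: s ∈ {3, 12} → 2.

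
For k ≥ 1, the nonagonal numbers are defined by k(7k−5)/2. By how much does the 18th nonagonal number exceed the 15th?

18·(7·18 − 5)/2 = 1089 and 15·(7·15 − 5)/2 = 750.
Difference: 1089 − 750 = 339.

339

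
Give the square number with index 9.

81

The 9th square number is n² with n = 9.
9² = 81.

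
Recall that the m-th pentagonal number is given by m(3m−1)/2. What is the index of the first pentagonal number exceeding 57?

Solve n(3n−1)/2 > 57 for integer n.
The largest n with value ≤ 57 is 6 (since 51 ≤ 57 < 70), so the first above is n = 7, value 70.

7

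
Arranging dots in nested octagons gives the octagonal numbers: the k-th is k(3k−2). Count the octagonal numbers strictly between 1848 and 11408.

36

The n-th octagonal number is n(3n−2).
Smallest index with value > 1848: n = 26 (giving 1976).
Largest index with value < 11408: n = 61 (giving 11041).
Indices 26 through 61: 36 terms.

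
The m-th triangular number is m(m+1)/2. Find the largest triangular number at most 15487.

Solve n(n+1)/2 ≤ 15487 for integer n.
n = 175 gives 15400 ≤ 15487, while n = 176 gives 15576 > 15487; so the answer is 15400.

15400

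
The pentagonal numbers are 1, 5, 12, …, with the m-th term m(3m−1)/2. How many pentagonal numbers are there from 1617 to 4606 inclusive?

The n-th pentagonal number is n(3n−1)/2.
Smallest index with value ≥ 1617: n = 33 (giving 1617).
Largest index with value ≤ 4606: n = 55 (giving 4510).
Indices 33 through 55: 23 terms.

23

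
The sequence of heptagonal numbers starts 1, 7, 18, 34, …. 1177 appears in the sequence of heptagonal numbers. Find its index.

22

Set n(5n−3)/2 = 1177, giving 5n² − 3n − 2354 = 0.
So n = (3 + 217) / 10 = 220/10 = 22.
Check: 22·(5·22 − 3)/2 = 1177. ✓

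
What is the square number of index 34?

1156

The 34th square number is n² with n = 34.
34² = 1156.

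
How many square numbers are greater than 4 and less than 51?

5

The n-th square number is n².
Smallest index with value > 4: n = 3 (giving 9).
Largest index with value < 51: n = 7 (giving 49).
Indices 3 through 7: 5 terms.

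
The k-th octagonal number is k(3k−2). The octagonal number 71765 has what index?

Set n(3n−2) = 71765, giving 3n² − 2n − 71765 = 0.
So n = (2 + 928) / 6 = 930/6 = 155.
Check: 155·(3·155 − 2) = 71765. ✓

155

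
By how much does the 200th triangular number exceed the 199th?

Consecutive triangular numbers differ by n: T_{200} − T_{199} = 200.

200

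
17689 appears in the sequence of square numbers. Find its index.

133

We need n² = 17689, so n = √17689 = 133.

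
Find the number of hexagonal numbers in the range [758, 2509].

16

The n-th hexagonal number is n(2n−1).
Smallest index with value ≥ 758: n = 20 (giving 780).
Largest index with value ≤ 2509: n = 35 (giving 2415).
Indices 20 through 35: 16 terms.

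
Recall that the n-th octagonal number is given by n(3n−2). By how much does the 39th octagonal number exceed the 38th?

229

Consecutive octagonal numbers differ by 6n − 5: here 6·39 − 5 = 229.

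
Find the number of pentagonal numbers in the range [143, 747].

The n-th pentagonal number is n(3n−1)/2.
Smallest index with value ≥ 143: n = 10 (giving 145).
Largest index with value ≤ 747: n = 22 (giving 715).
Indices 10 through 22: 13 terms.

13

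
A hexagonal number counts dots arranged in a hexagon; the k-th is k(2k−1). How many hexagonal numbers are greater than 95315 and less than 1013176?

493

The n-th hexagonal number is n(2n−1).
Smallest index with value > 95315: n = 219 (giving 95703).
Largest index with value < 1013176: n = 711 (giving 1010331).
Indices 219 through 711: 493 terms.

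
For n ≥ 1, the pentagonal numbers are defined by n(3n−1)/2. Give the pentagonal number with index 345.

345·(3·345 − 1)/2 = 345·1034/2 = 345·517 = 178365.

178365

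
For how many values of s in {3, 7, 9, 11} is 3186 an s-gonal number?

s = 3: P(3, 79) = 3160 and P(3, 80) = 3240; 3186 is not s-gonal.
s = 7: P(7, 36) = 3186. ✓
s = 9: P(9, 30) = 3075 and P(9, 31) = 3286; 3186 is not s-gonal.
s = 11: P(11, 27) = 3186. ✓
Hits: s ∈ {7, 11} → 2.

2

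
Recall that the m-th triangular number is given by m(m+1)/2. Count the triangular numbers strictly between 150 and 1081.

The n-th triangular number is n(n+1)/2.
Smallest index with value > 150: n = 17 (giving 153).
Largest index with value < 1081: n = 45 (giving 1035).
Indices 17 through 45: 29 terms.

29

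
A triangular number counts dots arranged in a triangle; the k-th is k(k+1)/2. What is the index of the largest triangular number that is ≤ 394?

Solve n(n+1)/2 ≤ 394 for integer n.
n = 27 gives 378 ≤ 394, while n = 28 gives 406 > 394; so the answer is index 27.

27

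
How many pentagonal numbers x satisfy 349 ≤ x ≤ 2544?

The n-th pentagonal number is n(3n−1)/2.
Smallest index with value ≥ 349: n = 16 (giving 376).
Largest index with value ≤ 2544: n = 41 (giving 2501).
Indices 16 through 41: 26 terms.

26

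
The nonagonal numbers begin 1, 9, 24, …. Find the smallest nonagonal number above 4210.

4446

Solve n(7n−5)/2 > 4210 for integer n.
The largest n with value ≤ 4210 is 35 (since 4200 ≤ 4210 < 4446), so the first above is n = 36, value 4446.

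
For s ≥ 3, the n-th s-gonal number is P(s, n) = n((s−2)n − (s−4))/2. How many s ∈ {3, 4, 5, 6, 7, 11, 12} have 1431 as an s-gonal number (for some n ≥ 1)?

s = 3: P(3, 53) = 1431. ✓
s = 4: P(4, 37) = 1369 and P(4, 38) = 1444; 1431 is not s-gonal.
s = 5: P(5, 31) = 1426 and P(5, 32) = 1520; 1431 is not s-gonal.
s = 6: P(6, 27) = 1431. ✓
s = 7: P(7, 24) = 1404 and P(7, 25) = 1525; 1431 is not s-gonal.
s = 11: P(11, 18) = 1395 and P(11, 19) = 1558; 1431 is not s-gonal.
s = 12: P(12, 17) = 1377 and P(12, 18) = 1548; 1431 is not s-gonal.
Hits: s ∈ {3, 6} → 2.

2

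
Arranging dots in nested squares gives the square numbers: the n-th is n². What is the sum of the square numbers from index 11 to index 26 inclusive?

5816

Σ_{i=11}^{26} i² = 6201 − 385 = 5816.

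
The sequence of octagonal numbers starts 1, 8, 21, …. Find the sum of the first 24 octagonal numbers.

14100

Σ i(3i−2) = 3Σi² − 2Σi over i = 1..24.
Σi = 300 and Σi² = 4900.
3·4900 − 2·300 = 14100.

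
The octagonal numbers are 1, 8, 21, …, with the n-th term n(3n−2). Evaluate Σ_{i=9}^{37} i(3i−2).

50779

Σ i(3i−2) = 3Σi² − 2Σi over i = 9..37.
Σi = 703 − 36 = 667 and Σi² = 17575 − 204 = 17371.
3·17371 − 2·667 = 50779.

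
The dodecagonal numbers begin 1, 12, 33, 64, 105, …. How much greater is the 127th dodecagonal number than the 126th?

Consecutive dodecagonal numbers differ by 10n − 9: here 10·127 − 9 = 1261.

1261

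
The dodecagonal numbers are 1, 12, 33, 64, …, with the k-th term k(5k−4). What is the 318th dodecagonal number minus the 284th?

318·(5·318 − 4) = 504348 and 284·(5·284 − 4) = 402144.
Difference: 504348 − 402144 = 102204.

102204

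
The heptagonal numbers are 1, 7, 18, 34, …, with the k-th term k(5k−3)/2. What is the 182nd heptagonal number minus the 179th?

182·(5·182 − 3)/2 = 82537 and 179·(5·179 − 3)/2 = 79834.
Difference: 82537 − 79834 = 2703.

2703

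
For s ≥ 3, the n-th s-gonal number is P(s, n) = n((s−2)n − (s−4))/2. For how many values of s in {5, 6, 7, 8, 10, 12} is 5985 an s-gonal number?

2

s = 5: P(5, 63) = 5922 and P(5, 64) = 6112; 5985 is not s-gonal.
s = 6: P(6, 54) = 5778 and P(6, 55) = 5995; 5985 is not s-gonal.
s = 7: P(7, 49) = 5929 and P(7, 50) = 6175; 5985 is not s-gonal.
s = 8: P(8, 45) = 5985. ✓
s = 10: P(10, 39) = 5967 and P(10, 40) = 6280; 5985 is not s-gonal.
s = 12: P(12, 35) = 5985. ✓
Hits: s ∈ {8, 12} → 2.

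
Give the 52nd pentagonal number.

4030

The 52nd pentagonal number is n(3n−1)/2 with n = 52.
52·(3·52 − 1)/2 = 52·155/2 = 4030.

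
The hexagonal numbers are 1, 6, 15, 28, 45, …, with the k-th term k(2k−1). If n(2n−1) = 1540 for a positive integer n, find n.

Set n(2n−1) = 1540, giving 2n² − n − 1540 = 0.
The discriminant is 1 + 8·1540 = 12321, and √12321 = 111.
So n = (1 + 111) / 4 = 112/4 = 28.

28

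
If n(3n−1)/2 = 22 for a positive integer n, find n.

Set n(3n−1)/2 = 22, giving 3n² − n − 44 = 0.
So n = (1 + 23) / 6 = 24/6 = 4.

4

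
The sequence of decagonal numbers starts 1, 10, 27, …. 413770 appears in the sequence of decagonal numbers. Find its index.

Set n(4n−3) = 413770, giving 4n² − 3n − 413770 = 0.
The discriminant is 9 + 16·413770 = 6620329, and √6620329 = 2573.
So n = (3 + 2573) / 8 = 2576/8 = 322.

322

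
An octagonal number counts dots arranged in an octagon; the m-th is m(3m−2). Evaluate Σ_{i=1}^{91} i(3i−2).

757666

Σ i(3i−2) = 3Σi² − 2Σi over i = 1..91.
Σi = 4186 and Σi² = 255346.
3·255346 − 2·4186 = 757666.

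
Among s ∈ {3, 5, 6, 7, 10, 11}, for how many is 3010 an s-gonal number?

1

s = 3: P(3, 77) = 3003 and P(3, 78) = 3081; 3010 is not s-gonal.
s = 5: P(5, 44) = 2882 and P(5, 45) = 3015; 3010 is not s-gonal.
s = 6: P(6, 39) = 3003 and P(6, 40) = 3160; 3010 is not s-gonal.
s = 7: P(7, 35) = 3010. ✓
s = 10: P(10, 27) = 2835 and P(10, 28) = 3052; 3010 is not s-gonal.
s = 11: P(11, 26) = 2951 and P(11, 27) = 3186; 3010 is not s-gonal.
Hits: s ∈ {7} → 1.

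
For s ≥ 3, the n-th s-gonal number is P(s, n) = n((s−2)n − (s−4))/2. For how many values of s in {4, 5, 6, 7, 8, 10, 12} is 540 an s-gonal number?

2

s = 4: P(4, 23) = 529 and P(4, 24) = 576; 540 is not s-gonal.
s = 5: P(5, 19) = 532 and P(5, 20) = 590; 540 is not s-gonal.
s = 6: P(6, 16) = 496 and P(6, 17) = 561; 540 is not s-gonal.
s = 7: P(7, 15) = 540. ✓
s = 8: P(8, 13) = 481 and P(8, 14) = 560; 540 is not s-gonal.
s = 10: P(10, 12) = 540. ✓
s = 12: P(12, 10) = 460 and P(12, 11) = 561; 540 is not s-gonal.
Hits: s ∈ {7, 10} → 2.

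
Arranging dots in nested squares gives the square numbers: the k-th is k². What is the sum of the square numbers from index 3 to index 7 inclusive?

Σ_{i=3}^{7} i² = 140 − 5 = 135.

135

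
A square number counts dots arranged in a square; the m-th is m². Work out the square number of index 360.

129600

The 360th square number is n² with n = 360.
360² = 129600.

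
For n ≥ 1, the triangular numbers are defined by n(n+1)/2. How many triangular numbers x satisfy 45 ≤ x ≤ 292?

15

The n-th triangular number is n(n+1)/2.
Smallest index with value ≥ 45: n = 9 (giving 45).
Largest index with value ≤ 292: n = 23 (giving 276).
Indices 9 through 23: 15 terms.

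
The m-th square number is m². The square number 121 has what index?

11

We need n² = 121, so n = √121 = 11.
Check: 11² = 121. ✓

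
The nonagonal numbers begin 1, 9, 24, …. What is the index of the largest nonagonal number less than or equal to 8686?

Solve n(7n−5)/2 ≤ 8686 for integer n.
n = 50 gives 8625 ≤ 8686, while n = 51 gives 8976 > 8686; so the answer is index 50.

50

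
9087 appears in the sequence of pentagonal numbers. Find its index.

Set n(3n−1)/2 = 9087, giving 3n² − n − 18174 = 0.
The discriminant is 1 + 24·9087 = 218089, and √218089 = 467.
So n = (1 + 467) / 6 = 468/6 = 78.

78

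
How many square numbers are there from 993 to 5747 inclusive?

The n-th square number is n².
Smallest index with value ≥ 993: n = 32 (giving 1024).
Largest index with value ≤ 5747: n = 75 (giving 5625).
Indices 32 through 75: 44 terms.

44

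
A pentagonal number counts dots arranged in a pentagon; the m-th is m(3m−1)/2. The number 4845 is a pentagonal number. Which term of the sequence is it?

57

Set n(3n−1)/2 = 4845, giving 3n² − n − 9690 = 0.
So n = (1 + 341) / 6 = 342/6 = 57.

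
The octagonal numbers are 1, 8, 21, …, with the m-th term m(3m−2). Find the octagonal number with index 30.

The 30th octagonal number is n(3n−2) with n = 30.
30·(3·30 − 2) = 30·88 = 2640.

2640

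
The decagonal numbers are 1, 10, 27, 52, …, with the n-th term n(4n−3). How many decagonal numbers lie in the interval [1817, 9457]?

28

The n-th decagonal number is n(4n−3).
Smallest index with value ≥ 1817: n = 22 (giving 1870).
Largest index with value ≤ 9457: n = 49 (giving 9457).
Indices 22 through 49: 28 terms.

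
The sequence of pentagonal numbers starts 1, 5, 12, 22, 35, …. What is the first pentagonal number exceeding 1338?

Solve n(3n−1)/2 > 1338 for integer n.
The largest n with value ≤ 1338 is 30 (since 1335 ≤ 1338 < 1426), so the first above is n = 31, value 1426.

1426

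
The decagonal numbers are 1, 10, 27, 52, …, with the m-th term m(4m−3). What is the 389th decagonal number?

389·(4·389 − 3) = 389·1553 = 604117.

604117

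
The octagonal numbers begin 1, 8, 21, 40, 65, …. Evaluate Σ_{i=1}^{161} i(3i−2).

Σ i(3i−2) = 3Σi² − 2Σi over i = 1..161.
Σi = 13041 and Σi² = 1404081.
3·1404081 − 2·13041 = 4186161.

4186161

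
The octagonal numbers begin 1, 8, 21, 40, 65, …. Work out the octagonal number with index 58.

The 58th octagonal number is n(3n−2) with n = 58.
58·(3·58 − 2) = 58·172 = 9976.

9976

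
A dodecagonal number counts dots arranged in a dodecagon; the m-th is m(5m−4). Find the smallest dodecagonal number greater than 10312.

10396

Solve n(5n−4) > 10312 for integer n.
The largest n with value ≤ 10312 is 45 (since 9945 ≤ 10312 < 10396), so the first above is n = 46, value 10396.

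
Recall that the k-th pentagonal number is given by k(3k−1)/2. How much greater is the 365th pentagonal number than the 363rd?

2183

365·(3·365 − 1)/2 = 199655 and 363·(3·363 − 1)/2 = 197472.
Difference: 199655 − 197472 = 2183.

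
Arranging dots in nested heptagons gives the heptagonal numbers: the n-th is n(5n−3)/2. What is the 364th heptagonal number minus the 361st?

364·(5·364 − 3)/2 = 330694 and 361·(5·361 − 3)/2 = 325261.
Difference: 330694 − 325261 = 5433.

5433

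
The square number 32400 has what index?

We need n² = 32400, so n = √32400 = 180.

180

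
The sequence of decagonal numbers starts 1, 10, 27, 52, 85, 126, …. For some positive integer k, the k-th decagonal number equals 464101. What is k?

341

Set n(4n−3) = 464101, giving 4n² − 3n − 464101 = 0.
The discriminant is 9 + 16·464101 = 7425625, and √7425625 = 2725.
So n = (3 + 2725) / 8 = 2728/8 = 341.
Check: 341·(4·341 − 3) = 464101. ✓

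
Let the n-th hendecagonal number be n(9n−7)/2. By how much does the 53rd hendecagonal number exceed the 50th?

53·(9·53 − 7)/2 = 12455 and 50·(9·50 − 7)/2 = 11075.
Difference: 12455 − 11075 = 1380.

1380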